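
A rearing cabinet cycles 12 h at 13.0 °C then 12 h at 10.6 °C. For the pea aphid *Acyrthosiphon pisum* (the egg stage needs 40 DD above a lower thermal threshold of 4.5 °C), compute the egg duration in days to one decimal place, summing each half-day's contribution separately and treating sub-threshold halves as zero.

5.5 days

Day half: max(0, 13.0 − 4.5) × 0.5 = 8.5 × 0.5 = 4.25 DD.
Night half: max(0, 10.6 − 4.5) × 0.5 = 6.1 × 0.5 = 3.05 DD.
Per 24 h: 7.30 DD/day.
Duration = 40 / 7.30 = 5.479 ≈ 5.5 days.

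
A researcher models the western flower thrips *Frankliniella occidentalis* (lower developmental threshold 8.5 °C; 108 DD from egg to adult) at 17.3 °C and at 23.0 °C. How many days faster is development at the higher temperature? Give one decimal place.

At 17.3 °C: 108 / (17.3 − 8.5) = 108 / 8.8 = 12.273 d.
At 23.0 °C: 108 / (23.0 − 8.5) = 108 / 14.5 = 7.448 d.
Difference = |12.273 − 7.448| = 4.824 ≈ 4.8 days.

4.8 days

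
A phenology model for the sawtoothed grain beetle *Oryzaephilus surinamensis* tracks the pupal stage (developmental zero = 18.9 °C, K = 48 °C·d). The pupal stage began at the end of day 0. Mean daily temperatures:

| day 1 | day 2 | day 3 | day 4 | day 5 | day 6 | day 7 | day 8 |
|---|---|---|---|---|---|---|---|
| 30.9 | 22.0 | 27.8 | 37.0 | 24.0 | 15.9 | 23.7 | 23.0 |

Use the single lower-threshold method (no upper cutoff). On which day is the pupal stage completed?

day 7

Daily DD above 18.9 °C: 12.0, 3.1, 8.9, 18.1, 5.1, 0.0, 4.8, 4.1.
Cumulative: 12.0, 15.1, 24.0, 42.1, 47.2, 47.2, 52.0, 56.1.
The total first reaches 48 DD on day 7.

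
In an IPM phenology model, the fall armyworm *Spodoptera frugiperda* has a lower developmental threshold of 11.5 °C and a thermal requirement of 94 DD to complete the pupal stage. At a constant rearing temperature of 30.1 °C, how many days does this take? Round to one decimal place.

Daily accumulation = 30.1 − 11.5 = 18.6 DD/day.
Duration = 94 / 18.6 = 5.054 ≈ 5.1 days.

5.1 days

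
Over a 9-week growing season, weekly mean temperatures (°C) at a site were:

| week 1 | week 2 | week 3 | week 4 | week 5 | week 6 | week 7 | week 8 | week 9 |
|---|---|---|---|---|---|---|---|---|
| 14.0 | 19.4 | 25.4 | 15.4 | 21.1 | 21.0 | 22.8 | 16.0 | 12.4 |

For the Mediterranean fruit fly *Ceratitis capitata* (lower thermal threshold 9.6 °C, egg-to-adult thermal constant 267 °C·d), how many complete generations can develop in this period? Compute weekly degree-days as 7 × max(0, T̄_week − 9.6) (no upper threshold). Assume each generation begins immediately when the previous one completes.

2 generations

Weekly DD (7 × max(0, T̄ − 9.6)): 30.8, 68.6, 110.6, 40.6, 80.5, 79.8, 92.4, 44.8, 19.6.
Season total = 567.7 DD.
Complete generations = ⌊567.7 / 267⌋ = 2.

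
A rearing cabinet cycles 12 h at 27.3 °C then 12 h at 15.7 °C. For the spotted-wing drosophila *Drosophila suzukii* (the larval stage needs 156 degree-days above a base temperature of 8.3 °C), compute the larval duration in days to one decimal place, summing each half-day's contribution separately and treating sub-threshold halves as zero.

Day half: max(0, 27.3 − 8.3) × 0.5 = 19.0 × 0.5 = 9.50 DD.
Night half: max(0, 15.7 − 8.3) × 0.5 = 7.4 × 0.5 = 3.70 DD.
Per 24 h: 13.20 DD/day.
Duration = 156 / 13.20 = 11.818 ≈ 11.8 days.

11.8 days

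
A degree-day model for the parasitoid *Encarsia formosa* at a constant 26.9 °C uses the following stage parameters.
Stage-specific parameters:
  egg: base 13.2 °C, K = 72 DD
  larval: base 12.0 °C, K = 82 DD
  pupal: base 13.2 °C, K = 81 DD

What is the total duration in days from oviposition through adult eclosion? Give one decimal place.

egg: 72 / (26.9 − 13.2) = 72 / 13.7 = 5.255 d.
larval: 82 / (26.9 − 12.0) = 82 / 14.9 = 5.503 d.
pupal: 81 / (26.9 − 13.2) = 81 / 13.7 = 5.912 d.
Sum = 16.671 ≈ 16.7 days.

16.7 days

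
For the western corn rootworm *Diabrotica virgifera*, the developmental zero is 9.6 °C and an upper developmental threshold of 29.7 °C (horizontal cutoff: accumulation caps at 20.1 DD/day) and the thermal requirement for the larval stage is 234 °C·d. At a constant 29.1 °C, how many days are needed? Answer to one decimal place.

Daily accumulation = 29.1 − 9.6 = 19.5 DD/day.
Duration = 234 / 19.5 = 12.000 ≈ 12.0 days.

12.0 days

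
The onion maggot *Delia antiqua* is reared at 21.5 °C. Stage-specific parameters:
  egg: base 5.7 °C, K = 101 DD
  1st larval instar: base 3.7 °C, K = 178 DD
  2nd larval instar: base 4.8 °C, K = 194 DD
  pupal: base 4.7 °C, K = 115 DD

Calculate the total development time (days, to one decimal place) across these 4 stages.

egg: 101 / (21.5 − 5.7) = 101 / 15.8 = 6.392 d.
1st larval instar: 178 / (21.5 − 3.7) = 178 / 17.8 = 10.000 d.
2nd larval instar: 194 / (21.5 − 4.8) = 194 / 16.7 = 11.617 d.
pupal: 115 / (21.5 − 4.7) = 115 / 16.8 = 6.845 d.
Sum = 34.854 ≈ 34.9 days.

34.9 days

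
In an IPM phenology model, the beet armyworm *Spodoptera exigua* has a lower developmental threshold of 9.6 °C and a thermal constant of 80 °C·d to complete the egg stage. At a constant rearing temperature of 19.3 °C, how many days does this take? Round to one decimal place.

8.2 days

Daily accumulation = 19.3 − 9.6 = 9.7 DD/day.
Duration = 80 / 9.7 = 8.247 ≈ 8.2 days.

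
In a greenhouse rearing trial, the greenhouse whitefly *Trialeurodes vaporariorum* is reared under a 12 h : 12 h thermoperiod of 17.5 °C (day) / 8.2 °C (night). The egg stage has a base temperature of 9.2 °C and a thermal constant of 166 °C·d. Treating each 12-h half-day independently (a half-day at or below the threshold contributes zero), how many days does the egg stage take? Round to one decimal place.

40.0 days

Day half: max(0, 17.5 − 9.2) × 0.5 = 8.3 × 0.5 = 4.15 DD.
Night half: max(0, 8.2 − 9.2) × 0.5 = 0.0 × 0.5 = 0.00 DD.
Per 24 h: 4.15 DD/day.
Duration = 166 / 4.15 = 40.000 ≈ 40.0 days.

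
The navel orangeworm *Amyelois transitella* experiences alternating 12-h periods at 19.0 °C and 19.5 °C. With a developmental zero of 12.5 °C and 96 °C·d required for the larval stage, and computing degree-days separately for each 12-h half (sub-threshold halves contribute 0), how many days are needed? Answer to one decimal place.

Day half: max(0, 19.0 − 12.5) × 0.5 = 6.5 × 0.5 = 3.25 DD.
Night half: max(0, 19.5 − 12.5) × 0.5 = 7.0 × 0.5 = 3.50 DD.
Per 24 h: 6.75 DD/day.
Duration = 96 / 6.75 = 14.222 ≈ 14.2 days.

14.2 days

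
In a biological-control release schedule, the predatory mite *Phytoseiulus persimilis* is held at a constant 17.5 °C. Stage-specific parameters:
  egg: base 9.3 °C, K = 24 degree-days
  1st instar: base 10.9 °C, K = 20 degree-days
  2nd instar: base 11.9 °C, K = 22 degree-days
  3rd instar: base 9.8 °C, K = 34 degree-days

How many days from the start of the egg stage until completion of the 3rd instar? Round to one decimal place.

14.3 days

egg: 24 / (17.5 − 9.3) = 24 / 8.2 = 2.927 d.
1st instar: 20 / (17.5 − 10.9) = 20 / 6.6 = 3.030 d.
2nd instar: 22 / (17.5 − 11.9) = 22 / 5.6 = 3.929 d.
3rd instar: 34 / (17.5 − 9.8) = 34 / 7.7 = 4.416 d.
Sum = 14.301 ≈ 14.3 days.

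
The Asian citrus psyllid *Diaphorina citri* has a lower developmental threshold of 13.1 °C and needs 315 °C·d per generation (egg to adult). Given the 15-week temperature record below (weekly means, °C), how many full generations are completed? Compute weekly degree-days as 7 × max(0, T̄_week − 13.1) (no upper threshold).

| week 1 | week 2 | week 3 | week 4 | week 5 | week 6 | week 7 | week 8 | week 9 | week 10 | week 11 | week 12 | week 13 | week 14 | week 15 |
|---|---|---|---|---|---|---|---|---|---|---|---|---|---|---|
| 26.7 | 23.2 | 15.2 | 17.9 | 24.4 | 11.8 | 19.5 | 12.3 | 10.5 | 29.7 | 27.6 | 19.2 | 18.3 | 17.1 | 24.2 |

2 generations

Weekly DD (7 × max(0, T̄ − 13.1)): 95.2, 70.7, 14.7, 33.6, 79.1, 0.0, 44.8, 0.0, 0.0, 116.2, 101.5, 42.7, 36.4, 28.0, 77.7.
Season total = 740.6 DD.
Complete generations = ⌊740.6 / 315⌋ = 2.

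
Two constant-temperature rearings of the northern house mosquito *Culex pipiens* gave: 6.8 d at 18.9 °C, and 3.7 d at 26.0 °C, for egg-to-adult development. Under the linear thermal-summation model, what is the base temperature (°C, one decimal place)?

Under the model K = D·(T − T_b), so D₁·(T₁ − T_b) = D₂·(T₂ − T_b).
6.8·(18.9 − T_b) = 3.7·(26.0 − T_b)
T_b = (6.8·18.9 − 3.7·26.0) / (6.8 − 3.7) = 32.32 / 3.1 = 10.426 °C ≈ 10.4 °C.

10.4 °C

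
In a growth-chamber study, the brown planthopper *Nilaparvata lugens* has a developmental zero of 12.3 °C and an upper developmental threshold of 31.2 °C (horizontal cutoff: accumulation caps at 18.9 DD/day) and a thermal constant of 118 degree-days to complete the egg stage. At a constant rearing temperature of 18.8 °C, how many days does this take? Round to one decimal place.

18.2 days

Daily accumulation = 18.8 − 12.3 = 6.5 DD/day.
Duration = 118 / 6.5 = 18.154 ≈ 18.2 days.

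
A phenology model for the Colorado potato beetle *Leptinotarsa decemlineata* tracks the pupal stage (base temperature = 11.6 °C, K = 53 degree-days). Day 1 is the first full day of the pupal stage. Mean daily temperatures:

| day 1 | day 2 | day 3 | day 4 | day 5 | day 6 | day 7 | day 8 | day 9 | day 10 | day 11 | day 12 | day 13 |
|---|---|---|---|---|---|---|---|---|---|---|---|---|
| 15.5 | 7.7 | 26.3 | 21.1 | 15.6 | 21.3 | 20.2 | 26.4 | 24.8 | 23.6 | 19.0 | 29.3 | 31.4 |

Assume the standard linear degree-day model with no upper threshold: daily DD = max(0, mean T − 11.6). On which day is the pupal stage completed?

Daily DD above 11.6 °C: 3.9, 0.0, 14.7, 9.5, 4.0, 9.7, 8.6, 14.8, 13.2, 12.0, 7.4, 17.7, 19.8.
Cumulative: 3.9, 3.9, 18.6, 28.1, 32.1, 41.8, 50.4, 65.2, 78.4, 90.4, 97.8, 115.5, 135.3.
The total first reaches 53 DD on day 8.

day 8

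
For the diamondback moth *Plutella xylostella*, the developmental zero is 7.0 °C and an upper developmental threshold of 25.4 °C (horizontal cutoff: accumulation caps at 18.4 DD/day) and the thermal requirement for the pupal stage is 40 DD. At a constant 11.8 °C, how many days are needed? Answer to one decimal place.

Daily accumulation = 11.8 − 7.0 = 4.8 DD/day.
Duration = 40 / 4.8 = 8.333 ≈ 8.3 days.

8.3 days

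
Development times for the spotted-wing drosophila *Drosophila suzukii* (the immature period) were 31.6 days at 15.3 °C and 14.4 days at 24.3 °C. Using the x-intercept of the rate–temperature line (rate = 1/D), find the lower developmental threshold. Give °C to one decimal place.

7.8 °C

Linear rate model ⇒ the product D·(T − T_b) is constant across temperatures.
31.6·(15.3 − T_b) = 14.4·(24.3 − T_b)
T_b = (31.6·15.3 − 14.4·24.3) / (31.6 − 14.4) = 133.56 / 17.2 = 7.765 °C ≈ 7.8 °C.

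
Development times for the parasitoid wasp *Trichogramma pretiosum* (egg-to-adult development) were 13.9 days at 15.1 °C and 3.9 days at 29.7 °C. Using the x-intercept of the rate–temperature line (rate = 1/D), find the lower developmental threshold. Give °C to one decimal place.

Equal thermal constants: D₁(T₁ − T_b) = D₂(T₂ − T_b).
13.9·(15.1 − T_b) = 3.9·(29.7 − T_b)
T_b = (13.9·15.1 − 3.9·29.7) / (13.9 − 3.9) = 94.06 / 10.0 = 9.406 °C ≈ 9.4 °C.

9.4 °C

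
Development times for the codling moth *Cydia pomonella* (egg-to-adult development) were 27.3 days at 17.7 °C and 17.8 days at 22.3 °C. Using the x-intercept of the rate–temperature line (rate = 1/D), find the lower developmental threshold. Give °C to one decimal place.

Linear rate model ⇒ the product D·(T − T_b) is constant across temperatures.
27.3·(17.7 − T_b) = 17.8·(22.3 − T_b)
T_b = (27.3·17.7 − 17.8·22.3) / (27.3 − 17.8) = 86.27 / 9.5 = 9.081 °C ≈ 9.1 °C.

9.1 °C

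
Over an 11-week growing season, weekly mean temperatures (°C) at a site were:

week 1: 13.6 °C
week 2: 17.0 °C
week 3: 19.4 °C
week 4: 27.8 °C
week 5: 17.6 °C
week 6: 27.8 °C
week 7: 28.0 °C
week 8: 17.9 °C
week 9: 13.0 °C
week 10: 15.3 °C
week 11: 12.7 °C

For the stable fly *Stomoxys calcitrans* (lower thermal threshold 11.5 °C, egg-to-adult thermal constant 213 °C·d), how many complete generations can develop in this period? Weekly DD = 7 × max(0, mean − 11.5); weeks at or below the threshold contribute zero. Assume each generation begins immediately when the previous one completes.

2 generations

Weekly DD (7 × max(0, T̄ − 11.5)): 14.7, 38.5, 55.3, 114.1, 42.7, 114.1, 115.5, 44.8, 10.5, 26.6, 8.4.
Season total = 585.2 DD.
Complete generations = ⌊585.2 / 213⌋ = 2.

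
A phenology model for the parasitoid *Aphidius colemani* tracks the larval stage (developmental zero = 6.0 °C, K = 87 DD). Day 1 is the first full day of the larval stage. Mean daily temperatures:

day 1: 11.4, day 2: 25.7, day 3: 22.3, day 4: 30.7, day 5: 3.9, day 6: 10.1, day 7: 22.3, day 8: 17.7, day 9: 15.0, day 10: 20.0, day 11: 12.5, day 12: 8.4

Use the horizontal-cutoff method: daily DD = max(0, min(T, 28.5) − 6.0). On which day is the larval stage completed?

day 8

Daily DD above 6.0 °C (capped at 22.5): 5.4, 19.7, 16.3, 22.5, 0.0, 4.1, 16.3, 11.7, 9.0, 14.0, 6.5, 2.4.
Cumulative: 5.4, 25.1, 41.4, 63.9, 63.9, 68.0, 84.3, 96.0, 105.0, 119.0, 125.5, 127.9.
The total first reaches 87 DD on day 8.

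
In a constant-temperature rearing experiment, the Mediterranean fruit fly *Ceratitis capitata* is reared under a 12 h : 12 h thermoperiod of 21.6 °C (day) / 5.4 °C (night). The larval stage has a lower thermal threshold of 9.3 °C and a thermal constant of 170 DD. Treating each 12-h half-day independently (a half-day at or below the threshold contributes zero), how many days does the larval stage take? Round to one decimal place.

Day half: max(0, 21.6 − 9.3) × 0.5 = 12.3 × 0.5 = 6.15 DD.
Night half: max(0, 5.4 − 9.3) × 0.5 = 0.0 × 0.5 = 0.00 DD.
Per 24 h: 6.15 DD/day.
Duration = 170 / 6.15 = 27.642 ≈ 27.6 days.

27.6 days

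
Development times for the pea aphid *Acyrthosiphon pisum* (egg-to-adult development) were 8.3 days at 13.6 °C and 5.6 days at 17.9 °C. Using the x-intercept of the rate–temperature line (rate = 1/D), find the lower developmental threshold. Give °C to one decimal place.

Under the model K = D·(T − T_b), so D₁·(T₁ − T_b) = D₂·(T₂ − T_b).
8.3·(13.6 − T_b) = 5.6·(17.9 − T_b)
T_b = (8.3·13.6 − 5.6·17.9) / (8.3 − 5.6) = 12.64 / 2.7 = 4.681 °C ≈ 4.7 °C.

4.7 °C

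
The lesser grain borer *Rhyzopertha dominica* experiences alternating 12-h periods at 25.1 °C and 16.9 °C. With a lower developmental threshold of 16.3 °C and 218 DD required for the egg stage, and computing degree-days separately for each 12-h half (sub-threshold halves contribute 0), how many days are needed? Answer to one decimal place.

Day half: max(0, 25.1 − 16.3) × 0.5 = 8.8 × 0.5 = 4.40 DD.
Night half: max(0, 16.9 − 16.3) × 0.5 = 0.6 × 0.5 = 0.30 DD.
Per 24 h: 4.70 DD/day.
Duration = 218 / 4.70 = 46.383 ≈ 46.4 days.

46.4 days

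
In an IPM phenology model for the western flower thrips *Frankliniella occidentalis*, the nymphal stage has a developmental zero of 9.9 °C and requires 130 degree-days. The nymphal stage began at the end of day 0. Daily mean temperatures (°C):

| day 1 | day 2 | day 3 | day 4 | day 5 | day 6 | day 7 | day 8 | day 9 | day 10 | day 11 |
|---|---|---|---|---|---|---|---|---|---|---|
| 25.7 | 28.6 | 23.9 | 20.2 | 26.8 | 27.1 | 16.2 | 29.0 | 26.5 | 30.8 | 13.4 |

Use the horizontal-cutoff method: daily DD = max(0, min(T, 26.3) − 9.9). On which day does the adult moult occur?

Daily DD above 9.9 °C (capped at 16.4): 15.8, 16.4, 14.0, 10.3, 16.4, 16.4, 6.3, 16.4, 16.4, 16.4, 3.5.
Cumulative: 15.8, 32.2, 46.2, 56.5, 72.9, 89.3, 95.6, 112.0, 128.4, 144.8, 148.3.
The total first reaches 130 DD on day 10.

day 10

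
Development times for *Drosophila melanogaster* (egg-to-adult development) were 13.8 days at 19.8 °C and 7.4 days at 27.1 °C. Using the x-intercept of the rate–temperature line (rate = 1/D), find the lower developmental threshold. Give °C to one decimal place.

Equal thermal constants: D₁(T₁ − T_b) = D₂(T₂ − T_b).
13.8·(19.8 − T_b) = 7.4·(27.1 − T_b)
T_b = (13.8·19.8 − 7.4·27.1) / (13.8 − 7.4) = 72.70 / 6.4 = 11.359 °C ≈ 11.4 °C.

11.4 °C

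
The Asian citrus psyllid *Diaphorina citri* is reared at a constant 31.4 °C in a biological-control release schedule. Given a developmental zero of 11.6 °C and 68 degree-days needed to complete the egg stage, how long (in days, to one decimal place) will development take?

3.4 days

Daily accumulation = 31.4 − 11.6 = 19.8 DD/day.
Duration = 68 / 19.8 = 3.434 ≈ 3.4 days.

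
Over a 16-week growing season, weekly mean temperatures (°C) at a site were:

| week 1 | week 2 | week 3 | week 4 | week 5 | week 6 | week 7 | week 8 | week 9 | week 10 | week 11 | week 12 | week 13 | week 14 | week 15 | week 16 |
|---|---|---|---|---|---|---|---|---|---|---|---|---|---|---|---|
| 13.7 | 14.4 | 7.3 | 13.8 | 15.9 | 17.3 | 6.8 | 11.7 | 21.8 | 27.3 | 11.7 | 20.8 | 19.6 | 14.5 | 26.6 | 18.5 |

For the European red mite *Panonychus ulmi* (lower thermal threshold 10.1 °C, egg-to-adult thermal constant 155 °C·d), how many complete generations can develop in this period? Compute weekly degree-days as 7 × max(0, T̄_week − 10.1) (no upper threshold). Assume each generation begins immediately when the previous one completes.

4 generations

Weekly DD (7 × max(0, T̄ − 10.1)): 25.2, 30.1, 0.0, 25.9, 40.6, 50.4, 0.0, 11.2, 81.9, 120.4, 11.2, 74.9, 66.5, 30.8, 115.5, 58.8.
Season total = 743.4 DD.
Complete generations = ⌊743.4 / 155⌋ = 4.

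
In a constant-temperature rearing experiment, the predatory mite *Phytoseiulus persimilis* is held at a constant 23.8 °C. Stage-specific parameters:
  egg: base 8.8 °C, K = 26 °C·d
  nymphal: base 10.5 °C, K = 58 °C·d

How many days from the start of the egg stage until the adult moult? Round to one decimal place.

6.1 days

egg: 26 / (23.8 − 8.8) = 26 / 15.0 = 1.733 d.
nymphal: 58 / (23.8 − 10.5) = 58 / 13.3 = 4.361 d.
Sum = 6.094 ≈ 6.1 days.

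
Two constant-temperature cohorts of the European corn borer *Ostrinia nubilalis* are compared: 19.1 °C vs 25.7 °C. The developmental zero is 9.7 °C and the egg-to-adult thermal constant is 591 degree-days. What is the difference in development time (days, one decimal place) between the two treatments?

25.9 days

At 19.1 °C: 591 / (19.1 − 9.7) = 591 / 9.4 = 62.872 d.
At 25.7 °C: 591 / (25.7 − 9.7) = 591 / 16.0 = 36.938 d.
Difference = |62.872 − 36.938| = 25.935 ≈ 25.9 days.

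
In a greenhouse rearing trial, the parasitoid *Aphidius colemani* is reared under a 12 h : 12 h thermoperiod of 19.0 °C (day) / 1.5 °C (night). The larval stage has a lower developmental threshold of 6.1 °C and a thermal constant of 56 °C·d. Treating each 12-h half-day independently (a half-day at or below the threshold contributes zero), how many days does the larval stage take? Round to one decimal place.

8.7 days

Day half: max(0, 19.0 − 6.1) × 0.5 = 12.9 × 0.5 = 6.45 DD.
Night half: max(0, 1.5 − 6.1) × 0.5 = 0.0 × 0.5 = 0.00 DD.
Per 24 h: 6.45 DD/day.
Duration = 56 / 6.45 = 8.682 ≈ 8.7 days.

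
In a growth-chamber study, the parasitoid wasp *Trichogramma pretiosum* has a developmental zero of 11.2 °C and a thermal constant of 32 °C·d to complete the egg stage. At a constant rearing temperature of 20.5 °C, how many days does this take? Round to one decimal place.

3.4 days

Daily accumulation = 20.5 − 11.2 = 9.3 DD/day.
Duration = 32 / 9.3 = 3.441 ≈ 3.4 days.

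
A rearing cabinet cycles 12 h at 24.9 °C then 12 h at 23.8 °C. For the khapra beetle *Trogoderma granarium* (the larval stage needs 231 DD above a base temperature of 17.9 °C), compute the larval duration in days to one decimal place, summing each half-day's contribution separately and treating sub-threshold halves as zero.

35.8 days

Day half: max(0, 24.9 − 17.9) × 0.5 = 7.0 × 0.5 = 3.50 DD.
Night half: max(0, 23.8 − 17.9) × 0.5 = 5.9 × 0.5 = 2.95 DD.
Per 24 h: 6.45 DD/day.
Duration = 231 / 6.45 = 35.814 ≈ 35.8 days.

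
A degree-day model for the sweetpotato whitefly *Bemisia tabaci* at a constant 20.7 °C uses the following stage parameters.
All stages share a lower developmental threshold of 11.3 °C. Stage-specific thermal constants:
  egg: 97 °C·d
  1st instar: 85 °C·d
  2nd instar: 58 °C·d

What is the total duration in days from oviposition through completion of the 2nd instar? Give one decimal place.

Daily accumulation at 20.7 °C = 20.7 − 11.3 = 9.4 DD/day.
Total K = 97 + 85 + 58 = 240 DD.
Total duration = 240 / 9.4 = 25.532 ≈ 25.5 days.

25.5 days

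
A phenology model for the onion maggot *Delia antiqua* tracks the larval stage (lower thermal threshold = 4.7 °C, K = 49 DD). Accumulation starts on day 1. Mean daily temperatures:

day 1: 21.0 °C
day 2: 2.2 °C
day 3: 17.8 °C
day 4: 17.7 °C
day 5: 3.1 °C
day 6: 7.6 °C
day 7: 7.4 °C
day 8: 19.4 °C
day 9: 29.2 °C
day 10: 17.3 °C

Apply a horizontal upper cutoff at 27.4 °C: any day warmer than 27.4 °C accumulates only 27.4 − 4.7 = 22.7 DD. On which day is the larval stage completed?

Daily DD above 4.7 °C (capped at 22.7): 16.3, 0.0, 13.1, 13.0, 0.0, 2.9, 2.7, 14.7, 22.7, 12.6.
Cumulative: 16.3, 16.3, 29.4, 42.4, 42.4, 45.3, 48.0, 62.7, 85.4, 98.0.
The total first reaches 49 DD on day 8.

day 8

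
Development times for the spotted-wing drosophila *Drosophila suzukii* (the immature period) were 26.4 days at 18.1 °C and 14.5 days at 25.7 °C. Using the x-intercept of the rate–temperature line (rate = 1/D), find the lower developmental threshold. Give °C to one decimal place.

8.8 °C

Under the model K = D·(T − T_b), so D₁·(T₁ − T_b) = D₂·(T₂ − T_b).
26.4·(18.1 − T_b) = 14.5·(25.7 − T_b)
T_b = (26.4·18.1 − 14.5·25.7) / (26.4 − 14.5) = 105.19 / 11.9 = 8.839 °C ≈ 8.8 °C.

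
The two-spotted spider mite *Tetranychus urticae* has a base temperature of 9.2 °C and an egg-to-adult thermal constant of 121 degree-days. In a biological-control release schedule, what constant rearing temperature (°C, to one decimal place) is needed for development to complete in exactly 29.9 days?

Required daily accumulation = 121 / 29.9 = 4.047 DD/day.
T = T_base + 4.047 = 9.2 + 4.047 = 13.247 ≈ 13.2 °C.

13.2 °C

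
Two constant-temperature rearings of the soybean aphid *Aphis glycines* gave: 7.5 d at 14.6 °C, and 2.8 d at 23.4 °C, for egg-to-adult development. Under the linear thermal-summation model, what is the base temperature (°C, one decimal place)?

9.4 °C

Linear rate model ⇒ the product D·(T − T_b) is constant across temperatures.
7.5·(14.6 − T_b) = 2.8·(23.4 − T_b)
T_b = (7.5·14.6 − 2.8·23.4) / (7.5 − 2.8) = 43.98 / 4.7 = 9.357 °C ≈ 9.4 °C.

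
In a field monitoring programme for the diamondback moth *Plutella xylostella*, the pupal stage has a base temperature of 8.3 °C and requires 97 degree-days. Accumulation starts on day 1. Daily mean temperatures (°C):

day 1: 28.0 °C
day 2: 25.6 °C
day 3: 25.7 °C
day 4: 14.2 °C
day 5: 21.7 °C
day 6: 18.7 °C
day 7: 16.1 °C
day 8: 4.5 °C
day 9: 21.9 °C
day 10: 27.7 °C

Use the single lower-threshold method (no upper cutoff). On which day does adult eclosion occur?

Daily DD above 8.3 °C: 19.7, 17.3, 17.4, 5.9, 13.4, 10.4, 7.8, 0.0, 13.6, 19.4.
Cumulative: 19.7, 37.0, 54.4, 60.3, 73.7, 84.1, 91.9, 91.9, 105.5, 124.9.
The total first reaches 97 DD on day 9.

day 9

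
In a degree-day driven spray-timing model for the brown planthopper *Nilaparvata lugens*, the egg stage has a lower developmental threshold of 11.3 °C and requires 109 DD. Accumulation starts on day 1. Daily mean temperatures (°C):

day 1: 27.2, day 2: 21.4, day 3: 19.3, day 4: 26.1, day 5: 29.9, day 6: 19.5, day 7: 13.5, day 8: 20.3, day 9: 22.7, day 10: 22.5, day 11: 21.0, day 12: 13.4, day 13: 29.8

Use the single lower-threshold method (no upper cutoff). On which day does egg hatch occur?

Daily DD above 11.3 °C: 15.9, 10.1, 8.0, 14.8, 18.6, 8.2, 2.2, 9.0, 11.4, 11.2, 9.7, 2.1, 18.5.
Cumulative: 15.9, 26.0, 34.0, 48.8, 67.4, 75.6, 77.8, 86.8, 98.2, 109.4, 119.1, 121.2, 139.7.
The total first reaches 109 DD on day 10.

day 10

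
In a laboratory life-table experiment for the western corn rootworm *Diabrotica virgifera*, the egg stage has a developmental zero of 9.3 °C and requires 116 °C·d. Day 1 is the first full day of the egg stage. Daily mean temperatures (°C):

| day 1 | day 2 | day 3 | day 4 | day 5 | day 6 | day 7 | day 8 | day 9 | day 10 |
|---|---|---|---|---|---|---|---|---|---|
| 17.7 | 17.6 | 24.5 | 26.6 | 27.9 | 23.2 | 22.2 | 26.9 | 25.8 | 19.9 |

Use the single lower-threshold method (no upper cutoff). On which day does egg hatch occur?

Daily DD above 9.3 °C: 8.4, 8.3, 15.2, 17.3, 18.6, 13.9, 12.9, 17.6, 16.5, 10.6.
Cumulative: 8.4, 16.7, 31.9, 49.2, 67.8, 81.7, 94.6, 112.2, 128.7, 139.3.
The total first reaches 116 DD on day 9.

day 9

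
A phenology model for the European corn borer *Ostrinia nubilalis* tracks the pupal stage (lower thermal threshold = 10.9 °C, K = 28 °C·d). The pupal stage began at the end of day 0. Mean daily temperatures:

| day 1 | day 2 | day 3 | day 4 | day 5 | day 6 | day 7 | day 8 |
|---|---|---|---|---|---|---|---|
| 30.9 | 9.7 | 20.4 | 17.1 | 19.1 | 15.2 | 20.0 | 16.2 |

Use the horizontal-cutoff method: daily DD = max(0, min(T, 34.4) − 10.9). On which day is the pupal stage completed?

Daily DD above 10.9 °C (capped at 23.5): 20.0, 0.0, 9.5, 6.2, 8.2, 4.3, 9.1, 5.3.
Cumulative: 20.0, 20.0, 29.5, 35.7, 43.9, 48.2, 57.3, 62.6.
The total first reaches 28 DD on day 3.

day 3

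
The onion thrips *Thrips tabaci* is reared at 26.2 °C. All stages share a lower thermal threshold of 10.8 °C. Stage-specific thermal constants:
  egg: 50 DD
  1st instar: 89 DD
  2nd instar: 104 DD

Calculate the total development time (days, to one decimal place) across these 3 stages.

Daily accumulation at 26.2 °C = 26.2 − 10.8 = 15.4 DD/day.
Total K = 50 + 89 + 104 = 243 DD.
Total duration = 243 / 15.4 = 15.779 ≈ 15.8 days.

15.8 days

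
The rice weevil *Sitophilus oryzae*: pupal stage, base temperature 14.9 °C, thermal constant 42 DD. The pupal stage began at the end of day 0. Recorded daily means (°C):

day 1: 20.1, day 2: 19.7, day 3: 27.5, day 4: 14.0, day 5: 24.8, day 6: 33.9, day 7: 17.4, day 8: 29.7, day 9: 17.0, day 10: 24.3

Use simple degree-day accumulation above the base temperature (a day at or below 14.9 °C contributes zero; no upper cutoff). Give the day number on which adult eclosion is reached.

day 6

Daily DD above 14.9 °C: 5.2, 4.8, 12.6, 0.0, 9.9, 19.0, 2.5, 14.8, 2.1, 9.4.
Cumulative: 5.2, 10.0, 22.6, 22.6, 32.5, 51.5, 54.0, 68.8, 70.9, 80.3.
The total first reaches 42 DD on day 6.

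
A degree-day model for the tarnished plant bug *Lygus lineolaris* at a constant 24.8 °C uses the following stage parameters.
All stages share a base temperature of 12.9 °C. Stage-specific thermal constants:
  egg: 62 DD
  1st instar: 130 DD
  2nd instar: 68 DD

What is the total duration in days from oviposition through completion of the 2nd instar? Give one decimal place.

Daily accumulation at 24.8 °C = 24.8 − 12.9 = 11.9 DD/day.
Total K = 62 + 130 + 68 = 260 DD.
Total duration = 260 / 11.9 = 21.849 ≈ 21.8 days.

21.8 days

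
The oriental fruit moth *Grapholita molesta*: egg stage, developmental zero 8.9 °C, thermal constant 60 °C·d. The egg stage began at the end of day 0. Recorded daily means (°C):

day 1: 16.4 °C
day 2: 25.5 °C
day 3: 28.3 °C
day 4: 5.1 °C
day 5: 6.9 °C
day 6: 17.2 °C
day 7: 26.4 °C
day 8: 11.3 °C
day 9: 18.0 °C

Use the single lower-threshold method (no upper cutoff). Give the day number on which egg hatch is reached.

Daily DD above 8.9 °C: 7.5, 16.6, 19.4, 0.0, 0.0, 8.3, 17.5, 2.4, 9.1.
Cumulative: 7.5, 24.1, 43.5, 43.5, 43.5, 51.8, 69.3, 71.7, 80.8.
The total first reaches 60 DD on day 7.

day 7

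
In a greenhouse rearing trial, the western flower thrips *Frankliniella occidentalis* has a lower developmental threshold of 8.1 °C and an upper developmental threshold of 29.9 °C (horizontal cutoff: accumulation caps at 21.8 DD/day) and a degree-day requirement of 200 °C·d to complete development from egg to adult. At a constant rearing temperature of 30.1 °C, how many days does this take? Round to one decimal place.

Temperature 30.1 °C exceeds the upper threshold, so daily accumulation caps at 29.9 − 8.1 = 21.8 DD/day.
Duration = 200 / 21.8 = 9.174 ≈ 9.2 days.

9.2 days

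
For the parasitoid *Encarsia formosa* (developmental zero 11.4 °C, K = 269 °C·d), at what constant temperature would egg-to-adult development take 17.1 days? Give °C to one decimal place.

Required daily accumulation = 269 / 17.1 = 15.731 DD/day.
T = T_base + 15.731 = 11.4 + 15.731 = 27.131 ≈ 27.1 °C.

27.1 °C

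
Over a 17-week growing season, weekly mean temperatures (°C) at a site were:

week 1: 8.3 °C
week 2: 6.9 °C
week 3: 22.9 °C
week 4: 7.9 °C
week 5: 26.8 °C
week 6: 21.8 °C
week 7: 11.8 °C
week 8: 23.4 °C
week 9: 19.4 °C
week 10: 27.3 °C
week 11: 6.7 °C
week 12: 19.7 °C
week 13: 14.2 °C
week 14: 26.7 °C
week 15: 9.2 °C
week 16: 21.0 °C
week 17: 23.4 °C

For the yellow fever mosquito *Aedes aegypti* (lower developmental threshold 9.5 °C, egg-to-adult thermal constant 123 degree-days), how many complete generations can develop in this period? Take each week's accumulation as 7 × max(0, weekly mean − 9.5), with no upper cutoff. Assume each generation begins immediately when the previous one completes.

8 generations

Weekly DD (7 × max(0, T̄ − 9.5)): 0.0, 0.0, 93.8, 0.0, 121.1, 86.1, 16.1, 97.3, 69.3, 124.6, 0.0, 71.4, 32.9, 120.4, 0.0, 80.5, 97.3.
Season total = 1010.8 DD.
Complete generations = ⌊1010.8 / 123⌋ = 8.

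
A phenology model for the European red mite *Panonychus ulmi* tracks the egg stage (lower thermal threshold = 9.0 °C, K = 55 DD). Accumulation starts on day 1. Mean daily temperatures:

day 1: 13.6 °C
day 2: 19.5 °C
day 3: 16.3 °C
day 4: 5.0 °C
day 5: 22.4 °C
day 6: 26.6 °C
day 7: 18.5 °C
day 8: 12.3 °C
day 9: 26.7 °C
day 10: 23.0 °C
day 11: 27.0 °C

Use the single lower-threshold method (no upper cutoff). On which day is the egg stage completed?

day 7

Daily DD above 9.0 °C: 4.6, 10.5, 7.3, 0.0, 13.4, 17.6, 9.5, 3.3, 17.7, 14.0, 18.0.
Cumulative: 4.6, 15.1, 22.4, 22.4, 35.8, 53.4, 62.9, 66.2, 83.9, 97.9, 115.9.
The total first reaches 55 DD on day 7.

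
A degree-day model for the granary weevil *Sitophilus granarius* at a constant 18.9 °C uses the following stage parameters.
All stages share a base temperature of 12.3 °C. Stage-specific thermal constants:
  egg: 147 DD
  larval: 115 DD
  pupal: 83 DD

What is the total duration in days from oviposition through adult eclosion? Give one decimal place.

52.3 days

Daily accumulation at 18.9 °C = 18.9 − 12.3 = 6.6 DD/day.
Total K = 147 + 115 + 83 = 345 DD.
Total duration = 345 / 6.6 = 52.273 ≈ 52.3 days.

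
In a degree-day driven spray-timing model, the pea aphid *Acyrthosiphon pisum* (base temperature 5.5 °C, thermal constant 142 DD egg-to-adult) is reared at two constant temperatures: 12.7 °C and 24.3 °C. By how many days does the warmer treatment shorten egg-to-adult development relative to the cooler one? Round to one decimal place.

At 12.7 °C: 142 / (12.7 − 5.5) = 142 / 7.2 = 19.722 d.
At 24.3 °C: 142 / (24.3 − 5.5) = 142 / 18.8 = 7.553 d.
Difference = |19.722 − 7.553| = 12.169 ≈ 12.2 days.

12.2 days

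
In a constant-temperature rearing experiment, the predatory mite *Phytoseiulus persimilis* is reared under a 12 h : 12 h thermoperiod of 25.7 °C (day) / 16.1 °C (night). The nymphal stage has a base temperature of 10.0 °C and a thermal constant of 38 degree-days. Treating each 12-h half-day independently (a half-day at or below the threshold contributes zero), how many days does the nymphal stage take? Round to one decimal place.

Day half: max(0, 25.7 − 10.0) × 0.5 = 15.7 × 0.5 = 7.85 DD.
Night half: max(0, 16.1 − 10.0) × 0.5 = 6.1 × 0.5 = 3.05 DD.
Per 24 h: 10.90 DD/day.
Duration = 38 / 10.90 = 3.486 ≈ 3.5 days.

3.5 days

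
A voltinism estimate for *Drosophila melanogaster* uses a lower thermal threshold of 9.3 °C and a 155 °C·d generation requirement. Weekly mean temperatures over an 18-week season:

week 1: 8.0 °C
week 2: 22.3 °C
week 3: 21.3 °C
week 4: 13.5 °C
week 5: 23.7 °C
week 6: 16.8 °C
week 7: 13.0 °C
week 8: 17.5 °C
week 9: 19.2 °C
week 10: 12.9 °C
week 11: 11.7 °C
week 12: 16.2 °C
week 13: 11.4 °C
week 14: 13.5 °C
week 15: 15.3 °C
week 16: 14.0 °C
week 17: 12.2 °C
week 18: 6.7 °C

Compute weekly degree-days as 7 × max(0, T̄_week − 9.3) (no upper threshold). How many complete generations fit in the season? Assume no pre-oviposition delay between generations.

Weekly DD (7 × max(0, T̄ − 9.3)): 0.0, 91.0, 84.0, 29.4, 100.8, 52.5, 25.9, 57.4, 69.3, 25.2, 16.8, 48.3, 14.7, 29.4, 42.0, 32.9, 20.3, 0.0.
Season total = 739.9 DD.
Complete generations = ⌊739.9 / 155⌋ = 4.

4 generations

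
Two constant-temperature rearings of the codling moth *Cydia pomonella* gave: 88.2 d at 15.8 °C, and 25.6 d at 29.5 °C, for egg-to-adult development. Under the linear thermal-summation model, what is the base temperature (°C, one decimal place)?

10.2 °C

Equal thermal constants: D₁(T₁ − T_b) = D₂(T₂ − T_b).
88.2·(15.8 − T_b) = 25.6·(29.5 − T_b)
T_b = (88.2·15.8 − 25.6·29.5) / (88.2 − 25.6) = 638.36 / 62.6 = 10.197 °C ≈ 10.2 °C.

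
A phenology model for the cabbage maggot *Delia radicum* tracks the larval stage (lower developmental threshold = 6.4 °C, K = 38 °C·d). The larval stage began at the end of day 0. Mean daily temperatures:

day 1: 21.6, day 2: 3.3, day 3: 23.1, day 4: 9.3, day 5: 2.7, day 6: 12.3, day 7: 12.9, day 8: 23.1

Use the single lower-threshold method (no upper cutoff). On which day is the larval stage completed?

Daily DD above 6.4 °C: 15.2, 0.0, 16.7, 2.9, 0.0, 5.9, 6.5, 16.7.
Cumulative: 15.2, 15.2, 31.9, 34.8, 34.8, 40.7, 47.2, 63.9.
The total first reaches 38 DD on day 6.

day 6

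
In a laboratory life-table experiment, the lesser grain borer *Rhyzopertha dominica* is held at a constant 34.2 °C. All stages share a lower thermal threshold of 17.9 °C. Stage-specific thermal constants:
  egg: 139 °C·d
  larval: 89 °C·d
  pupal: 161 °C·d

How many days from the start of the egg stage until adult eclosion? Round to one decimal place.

23.9 days

Daily accumulation at 34.2 °C = 34.2 − 17.9 = 16.3 DD/day.
Total K = 139 + 89 + 161 = 389 DD.
Total duration = 389 / 16.3 = 23.865 ≈ 23.9 days.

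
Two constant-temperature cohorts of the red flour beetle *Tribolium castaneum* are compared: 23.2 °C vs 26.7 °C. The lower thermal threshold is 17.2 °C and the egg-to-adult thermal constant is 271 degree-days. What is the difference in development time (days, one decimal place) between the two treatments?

At 23.2 °C: 271 / (23.2 − 17.2) = 271 / 6.0 = 45.167 d.
At 26.7 °C: 271 / (26.7 − 17.2) = 271 / 9.5 = 28.526 d.
Difference = |45.167 − 28.526| = 16.640 ≈ 16.6 days.

16.6 days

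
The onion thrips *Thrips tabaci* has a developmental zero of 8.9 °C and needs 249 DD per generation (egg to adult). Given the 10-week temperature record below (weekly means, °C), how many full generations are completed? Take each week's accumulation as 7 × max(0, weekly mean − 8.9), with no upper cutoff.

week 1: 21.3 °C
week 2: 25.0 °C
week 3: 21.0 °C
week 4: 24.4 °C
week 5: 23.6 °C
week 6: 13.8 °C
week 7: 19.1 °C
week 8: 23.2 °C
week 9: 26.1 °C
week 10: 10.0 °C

Weekly DD (7 × max(0, T̄ − 8.9)): 86.8, 112.7, 84.7, 108.5, 102.9, 34.3, 71.4, 100.1, 120.4, 7.7.
Season total = 829.5 DD.
Complete generations = ⌊829.5 / 249⌋ = 3.

3 generations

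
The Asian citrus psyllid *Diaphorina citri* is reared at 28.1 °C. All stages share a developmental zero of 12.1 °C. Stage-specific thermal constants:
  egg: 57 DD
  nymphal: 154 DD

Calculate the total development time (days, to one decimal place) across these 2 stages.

Daily accumulation at 28.1 °C = 28.1 − 12.1 = 16.0 DD/day.
Total K = 57 + 154 = 211 DD.
Total duration = 211 / 16.0 = 13.188 ≈ 13.2 days.

13.2 days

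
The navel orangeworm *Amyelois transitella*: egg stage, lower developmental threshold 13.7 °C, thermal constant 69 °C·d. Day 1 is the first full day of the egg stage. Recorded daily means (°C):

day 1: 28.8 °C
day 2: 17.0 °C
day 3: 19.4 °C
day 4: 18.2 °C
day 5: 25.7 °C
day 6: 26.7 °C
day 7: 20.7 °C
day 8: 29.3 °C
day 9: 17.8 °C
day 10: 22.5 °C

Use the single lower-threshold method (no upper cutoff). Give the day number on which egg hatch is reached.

day 8

Daily DD above 13.7 °C: 15.1, 3.3, 5.7, 4.5, 12.0, 13.0, 7.0, 15.6, 4.1, 8.8.
Cumulative: 15.1, 18.4, 24.1, 28.6, 40.6, 53.6, 60.6, 76.2, 80.3, 89.1.
The total first reaches 69 DD on day 8.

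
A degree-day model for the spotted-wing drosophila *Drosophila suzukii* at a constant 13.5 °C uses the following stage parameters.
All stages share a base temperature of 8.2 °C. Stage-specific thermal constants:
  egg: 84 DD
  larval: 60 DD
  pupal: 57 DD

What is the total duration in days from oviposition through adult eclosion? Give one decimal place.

37.9 days

Daily accumulation at 13.5 °C = 13.5 − 8.2 = 5.3 DD/day.
Total K = 84 + 60 + 57 = 201 DD.
Total duration = 201 / 5.3 = 37.925 ≈ 37.9 days.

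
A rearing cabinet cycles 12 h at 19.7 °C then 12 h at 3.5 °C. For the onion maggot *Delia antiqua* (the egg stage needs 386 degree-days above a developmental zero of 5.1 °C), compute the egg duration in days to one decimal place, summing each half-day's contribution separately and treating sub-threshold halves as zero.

Day half: max(0, 19.7 − 5.1) × 0.5 = 14.6 × 0.5 = 7.30 DD.
Night half: max(0, 3.5 − 5.1) × 0.5 = 0.0 × 0.5 = 0.00 DD.
Per 24 h: 7.30 DD/day.
Duration = 386 / 7.30 = 52.877 ≈ 52.9 days.

52.9 days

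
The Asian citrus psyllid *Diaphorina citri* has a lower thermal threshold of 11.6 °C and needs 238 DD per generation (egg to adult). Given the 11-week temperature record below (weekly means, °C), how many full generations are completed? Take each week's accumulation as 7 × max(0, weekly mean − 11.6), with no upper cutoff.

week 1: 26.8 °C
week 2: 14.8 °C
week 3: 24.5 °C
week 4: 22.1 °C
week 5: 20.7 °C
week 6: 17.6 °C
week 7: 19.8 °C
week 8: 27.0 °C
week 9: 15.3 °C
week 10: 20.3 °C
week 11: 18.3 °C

Weekly DD (7 × max(0, T̄ − 11.6)): 106.4, 22.4, 90.3, 73.5, 63.7, 42.0, 57.4, 107.8, 25.9, 60.9, 46.9.
Season total = 697.2 DD.
Complete generations = ⌊697.2 / 238⌋ = 2.

2 generations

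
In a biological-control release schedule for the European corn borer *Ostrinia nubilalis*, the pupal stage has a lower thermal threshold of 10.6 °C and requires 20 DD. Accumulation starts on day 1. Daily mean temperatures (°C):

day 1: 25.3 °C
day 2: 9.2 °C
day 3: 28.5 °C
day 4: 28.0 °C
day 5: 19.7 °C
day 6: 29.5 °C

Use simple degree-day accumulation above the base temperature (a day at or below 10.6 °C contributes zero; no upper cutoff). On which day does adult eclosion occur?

day 3

Daily DD above 10.6 °C: 14.7, 0.0, 17.9, 17.4, 9.1, 18.9.
Cumulative: 14.7, 14.7, 32.6, 50.0, 59.1, 78.0.
The total first reaches 20 DD on day 3.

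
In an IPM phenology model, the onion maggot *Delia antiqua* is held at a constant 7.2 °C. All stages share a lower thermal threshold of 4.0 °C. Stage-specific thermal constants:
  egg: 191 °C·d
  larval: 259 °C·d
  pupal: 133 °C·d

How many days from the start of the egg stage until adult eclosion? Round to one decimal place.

182.2 days

Daily accumulation at 7.2 °C = 7.2 − 4.0 = 3.2 DD/day.
Total K = 191 + 259 + 133 = 583 DD.
Total duration = 583 / 3.2 = 182.188 ≈ 182.2 days.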